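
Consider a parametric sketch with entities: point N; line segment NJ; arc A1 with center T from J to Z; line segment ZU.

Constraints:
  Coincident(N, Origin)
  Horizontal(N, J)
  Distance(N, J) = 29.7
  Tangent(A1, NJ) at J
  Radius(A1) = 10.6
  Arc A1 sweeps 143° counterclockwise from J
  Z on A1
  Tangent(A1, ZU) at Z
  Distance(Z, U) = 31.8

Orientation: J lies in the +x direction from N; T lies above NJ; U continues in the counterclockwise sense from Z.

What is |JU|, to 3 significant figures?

42.7

N is at the origin; N and J share the same y with |NJ| = 29.7 and J on the +x side, so J = (29.7, 0.00). A1 meets NJ tangentially, so TJ is at right angles to NJ, so T = J + (0, 10.6) = (29.7, 10.6). On A1, J sits at bearing -90° from T; a 143° counterclockwise sweep puts Z at bearing 53°, so Z = T + 10.6·(cos 53°, sin 53°) = (36.1, 19.1). Tangency of A1 to ZU means the radius TZ is perpendicular to ZU, so ZU runs along (−sin 53°, cos 53°); with |ZU| = 31.8, U = (10.7, 38.2). Then |JU| = |U − J| = 42.7.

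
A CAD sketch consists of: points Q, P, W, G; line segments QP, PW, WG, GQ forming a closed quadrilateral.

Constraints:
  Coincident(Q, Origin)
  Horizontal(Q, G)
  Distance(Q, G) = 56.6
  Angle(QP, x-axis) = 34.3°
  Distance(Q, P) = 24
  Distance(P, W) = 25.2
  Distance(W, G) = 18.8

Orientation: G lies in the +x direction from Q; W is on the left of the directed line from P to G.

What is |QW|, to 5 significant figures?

47.363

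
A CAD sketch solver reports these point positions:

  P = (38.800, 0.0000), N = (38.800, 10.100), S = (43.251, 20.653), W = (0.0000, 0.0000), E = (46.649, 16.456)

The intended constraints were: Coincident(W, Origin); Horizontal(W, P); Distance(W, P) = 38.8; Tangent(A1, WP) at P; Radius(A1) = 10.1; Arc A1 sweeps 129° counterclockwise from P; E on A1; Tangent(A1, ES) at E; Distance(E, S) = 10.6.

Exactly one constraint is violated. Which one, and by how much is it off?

Distance(E, S) = 10.6 — off by 5.20.

W = (0.00, 0.00) ✓; W.y = 0.00, P.y = 0.00 ✓; |WP| = 38.80 ✓; ∠(NP, PW) = 90.00° ✓; |NP| = 10.10 ✓; bearing(N→E) − bearing(N→P) = 129.0° ✓; |NE| = 10.10 ✓; ∠(NE, ES) = 90.01° ✓; |ES| = 5.400 ✗.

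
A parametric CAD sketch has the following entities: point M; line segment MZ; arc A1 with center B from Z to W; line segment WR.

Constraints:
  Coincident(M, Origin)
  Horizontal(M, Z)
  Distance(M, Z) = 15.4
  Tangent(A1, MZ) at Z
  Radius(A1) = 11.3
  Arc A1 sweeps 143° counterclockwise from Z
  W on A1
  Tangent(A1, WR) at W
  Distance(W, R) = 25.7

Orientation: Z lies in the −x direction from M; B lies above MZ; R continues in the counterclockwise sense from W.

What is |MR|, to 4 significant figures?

46.14

M is at the origin; MZ is horizontal with |MZ| = 15.4 and Z on the −x side, so Z = (-15.40, 0.000). Tangency of A1 to MZ means the radius BZ is perpendicular to MZ, so B = Z + (0, 11.3) = (-15.40, 11.30). On A1, Z sits at bearing -90° from B; a 143° counterclockwise sweep puts W at bearing 53°, so W = B + 11.3·(cos 53°, sin 53°) = (-8.599, 20.32). Tangency of A1 to WR means the radius BW is perpendicular to WR, so WR runs along (−sin 53°, cos 53°); with |WR| = 25.7, R = (-29.12, 35.79). Then |MR| = |R − M| = 46.14.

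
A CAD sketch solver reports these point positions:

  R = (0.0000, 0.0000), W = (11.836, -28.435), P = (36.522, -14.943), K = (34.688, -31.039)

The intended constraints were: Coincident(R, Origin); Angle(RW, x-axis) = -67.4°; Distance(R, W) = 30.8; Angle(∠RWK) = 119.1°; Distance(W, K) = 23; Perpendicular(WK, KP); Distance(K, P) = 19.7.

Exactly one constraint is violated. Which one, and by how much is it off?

Distance(K, P) = 19.7 — off by 3.50.

R = (0.00, 0.00) ✓; RW at -67.40° ✓; |RW| = 30.80 ✓; ∠RWK = 119.1° ✓; |WK| = 23.00 ✓; ∠(WK, KP) = 90.00° ✓; |KP| = 16.20 ✗.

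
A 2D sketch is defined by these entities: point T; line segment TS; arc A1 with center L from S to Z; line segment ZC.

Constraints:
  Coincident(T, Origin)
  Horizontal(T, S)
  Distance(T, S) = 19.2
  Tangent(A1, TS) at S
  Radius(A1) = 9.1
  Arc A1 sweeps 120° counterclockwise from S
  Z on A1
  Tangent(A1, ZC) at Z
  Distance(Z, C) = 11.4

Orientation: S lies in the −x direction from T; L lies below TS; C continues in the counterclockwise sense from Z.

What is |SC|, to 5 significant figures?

23.624

On A1, S sits at bearing 90° from L; a 120° counterclockwise sweep puts Z at bearing 210°, so Z = L + 9.1·(cos 210°, sin 210°) = (-27.081, -13.650). Since A1 is tangent to ZC there, LZ ⟂ ZC, so ZC runs along (−sin 210°, cos 210°); with |ZC| = 11.4, C = (-21.381, -23.523). Then |SC| = |C − S| = 23.624.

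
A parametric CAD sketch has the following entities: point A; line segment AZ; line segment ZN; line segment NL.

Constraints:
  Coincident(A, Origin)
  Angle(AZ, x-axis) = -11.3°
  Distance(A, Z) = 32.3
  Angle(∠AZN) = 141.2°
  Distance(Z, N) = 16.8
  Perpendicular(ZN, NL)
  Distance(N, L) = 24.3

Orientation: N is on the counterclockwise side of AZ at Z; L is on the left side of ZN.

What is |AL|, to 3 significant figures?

42.2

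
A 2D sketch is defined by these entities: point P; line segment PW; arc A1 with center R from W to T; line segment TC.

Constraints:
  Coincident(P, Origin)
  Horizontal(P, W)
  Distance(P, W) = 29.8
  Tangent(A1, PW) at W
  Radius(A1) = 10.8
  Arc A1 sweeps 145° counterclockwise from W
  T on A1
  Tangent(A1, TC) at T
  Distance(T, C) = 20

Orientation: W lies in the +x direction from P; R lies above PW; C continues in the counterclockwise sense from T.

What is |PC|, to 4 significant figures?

36.78

P is at the origin; PW is horizontal with |PW| = 29.8 and W on the +x side, so W = (29.80, 0.000). A1 meets PW tangentially, so RW is at right angles to PW, so R = W + (0, 10.8) = (29.80, 10.80). On A1, W sits at bearing -90° from R; a 145° counterclockwise sweep puts T at bearing 55°, so T = R + 10.8·(cos 55°, sin 55°) = (35.99, 19.65). Since A1 is tangent to TC there, RT ⟂ TC, so TC runs along (−sin 55°, cos 55°); with |TC| = 20.0, C = (19.61, 31.12). Then |PC| = |C − P| = 36.78.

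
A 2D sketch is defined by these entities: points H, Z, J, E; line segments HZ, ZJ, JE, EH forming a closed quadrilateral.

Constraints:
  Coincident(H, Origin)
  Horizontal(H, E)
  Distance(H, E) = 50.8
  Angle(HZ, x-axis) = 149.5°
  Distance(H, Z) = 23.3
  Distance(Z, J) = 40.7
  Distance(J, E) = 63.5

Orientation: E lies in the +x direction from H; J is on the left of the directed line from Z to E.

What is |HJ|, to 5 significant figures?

44.204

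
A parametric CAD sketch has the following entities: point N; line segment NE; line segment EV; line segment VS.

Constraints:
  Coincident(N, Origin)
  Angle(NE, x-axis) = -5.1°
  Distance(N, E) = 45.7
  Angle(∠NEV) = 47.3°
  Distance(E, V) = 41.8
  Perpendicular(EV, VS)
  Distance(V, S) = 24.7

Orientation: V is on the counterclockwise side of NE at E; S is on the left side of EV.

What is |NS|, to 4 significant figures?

13.99

N is at the origin; NE runs at -5.1° with length 45.7, so E = 45.7·(cos -5.1°, sin -5.1°) = (45.52, -4.062). ∠NEV = 47.3°, so EV runs at -5.1° + (180° − 47.3°) = 127.6° from the x-axis; with |EV| = 41.8, V = E + 41.8·(cos 127.6°, sin 127.6°) = (20.02, 29.06). EV ⟂ VS; with |VS| = 24.7 on the left of EV, S = V + 24.7·(-0.7923, -0.6101) = (0.4455, 13.98). Then |NS| = |S − N| = 13.99.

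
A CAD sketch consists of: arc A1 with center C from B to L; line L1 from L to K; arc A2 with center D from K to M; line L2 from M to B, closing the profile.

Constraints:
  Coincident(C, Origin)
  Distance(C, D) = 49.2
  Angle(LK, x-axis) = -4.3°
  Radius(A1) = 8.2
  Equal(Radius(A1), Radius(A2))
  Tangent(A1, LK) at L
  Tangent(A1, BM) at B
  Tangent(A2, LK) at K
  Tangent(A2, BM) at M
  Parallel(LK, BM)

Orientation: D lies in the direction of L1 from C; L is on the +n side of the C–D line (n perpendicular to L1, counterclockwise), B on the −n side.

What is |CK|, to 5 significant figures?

49.879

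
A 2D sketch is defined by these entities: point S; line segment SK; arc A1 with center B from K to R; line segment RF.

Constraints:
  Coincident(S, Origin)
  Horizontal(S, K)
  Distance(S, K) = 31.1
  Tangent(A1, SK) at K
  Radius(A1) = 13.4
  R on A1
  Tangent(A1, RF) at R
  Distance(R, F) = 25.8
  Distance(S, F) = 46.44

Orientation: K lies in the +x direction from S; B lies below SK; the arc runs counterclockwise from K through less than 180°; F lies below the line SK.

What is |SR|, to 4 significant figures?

23.64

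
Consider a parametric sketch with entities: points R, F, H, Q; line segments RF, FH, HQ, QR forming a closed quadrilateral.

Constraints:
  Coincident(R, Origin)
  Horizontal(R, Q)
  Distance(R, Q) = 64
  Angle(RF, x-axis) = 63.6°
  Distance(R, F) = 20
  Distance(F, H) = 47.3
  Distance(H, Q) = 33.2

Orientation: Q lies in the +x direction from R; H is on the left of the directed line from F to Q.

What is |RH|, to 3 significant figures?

62.7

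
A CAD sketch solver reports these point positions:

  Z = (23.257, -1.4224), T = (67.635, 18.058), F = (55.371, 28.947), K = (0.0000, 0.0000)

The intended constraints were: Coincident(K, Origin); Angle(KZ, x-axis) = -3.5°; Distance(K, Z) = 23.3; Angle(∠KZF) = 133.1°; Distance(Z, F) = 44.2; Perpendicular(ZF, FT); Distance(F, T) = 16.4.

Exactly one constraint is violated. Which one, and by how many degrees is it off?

Perpendicular(ZF, FT) — off by 5.00°.

K = (0.00, 0.00) ✓; KZ at -3.500° ✓; |KZ| = 23.30 ✓; ∠KZF = 133.1° ✓; |ZF| = 44.20 ✓; ∠(ZF, FT) = 85.00° ✗; |FT| = 16.40 ✓.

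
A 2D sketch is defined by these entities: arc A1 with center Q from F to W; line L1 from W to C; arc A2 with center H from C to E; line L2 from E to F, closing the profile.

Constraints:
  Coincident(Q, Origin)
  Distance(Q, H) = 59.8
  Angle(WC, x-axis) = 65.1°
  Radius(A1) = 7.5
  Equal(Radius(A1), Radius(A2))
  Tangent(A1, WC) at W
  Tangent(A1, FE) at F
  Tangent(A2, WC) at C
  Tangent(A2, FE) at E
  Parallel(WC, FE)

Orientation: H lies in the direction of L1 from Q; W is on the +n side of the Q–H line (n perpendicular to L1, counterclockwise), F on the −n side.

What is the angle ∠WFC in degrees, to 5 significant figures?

75.919°

The slot axis is L1's direction at 65.1°, so u = (cos 65.1°, sin 65.1°) = (0.42104, 0.90704) and n = (−sin 65.1°, cos 65.1°) = (-0.90704, 0.42104). Q is at the origin and H lies 59.8 along u from Q, so H = 59.8·u = (25.178, 54.241). Tangency of A1 to both parallel lines with radius 7.5 puts W and F at Q ± 7.5·n: W = (-6.8028, 3.1578), F = (6.8028, -3.1578). Equal radii place C and E the same way about H: C = H + 7.5·n = (18.375, 57.399), E = H − 7.5·n = (31.981, 51.083). Then cos ∠WFC = FW·FC / (|FW||FC|), giving 75.919°.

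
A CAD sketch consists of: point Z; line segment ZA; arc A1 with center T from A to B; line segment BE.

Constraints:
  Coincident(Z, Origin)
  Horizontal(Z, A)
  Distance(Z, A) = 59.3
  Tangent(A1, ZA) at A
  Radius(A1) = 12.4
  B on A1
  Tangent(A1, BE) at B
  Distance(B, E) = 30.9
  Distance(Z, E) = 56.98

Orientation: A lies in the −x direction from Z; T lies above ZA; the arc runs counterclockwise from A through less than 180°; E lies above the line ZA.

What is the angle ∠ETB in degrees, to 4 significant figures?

68.13°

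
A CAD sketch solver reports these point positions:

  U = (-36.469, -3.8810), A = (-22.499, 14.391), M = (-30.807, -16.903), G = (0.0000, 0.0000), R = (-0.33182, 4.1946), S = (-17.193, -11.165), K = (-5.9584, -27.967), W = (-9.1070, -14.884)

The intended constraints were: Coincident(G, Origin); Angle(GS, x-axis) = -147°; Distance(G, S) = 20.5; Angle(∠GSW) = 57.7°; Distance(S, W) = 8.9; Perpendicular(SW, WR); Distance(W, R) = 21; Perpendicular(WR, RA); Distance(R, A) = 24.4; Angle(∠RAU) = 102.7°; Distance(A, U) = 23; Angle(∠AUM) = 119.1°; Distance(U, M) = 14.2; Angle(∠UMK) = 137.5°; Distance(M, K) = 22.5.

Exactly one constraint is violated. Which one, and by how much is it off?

Distance(M, K) = 22.5 — off by 4.70.

G = (0.00, 0.00) ✓; GS at -147.0° ✓; |GS| = 20.50 ✓; ∠GSW = 57.70° ✓; |SW| = 8.900 ✓; ∠(SW, WR) = 90.00° ✓; |WR| = 21.00 ✓; ∠(WR, RA) = 90.00° ✓; |RA| = 24.40 ✓; ∠RAU = 102.7° ✓; |AU| = 23.00 ✓; ∠AUM = 119.1° ✓; |UM| = 14.20 ✓; ∠UMK = 137.5° ✓; |MK| = 27.20 ✗.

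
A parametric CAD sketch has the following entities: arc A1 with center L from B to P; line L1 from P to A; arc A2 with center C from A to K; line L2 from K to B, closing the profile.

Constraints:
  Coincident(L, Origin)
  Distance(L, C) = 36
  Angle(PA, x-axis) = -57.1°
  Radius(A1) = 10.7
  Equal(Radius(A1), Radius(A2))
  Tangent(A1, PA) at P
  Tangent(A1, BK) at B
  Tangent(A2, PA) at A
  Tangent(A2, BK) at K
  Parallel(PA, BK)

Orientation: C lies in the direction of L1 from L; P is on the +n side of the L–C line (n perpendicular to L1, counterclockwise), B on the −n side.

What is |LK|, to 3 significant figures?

37.6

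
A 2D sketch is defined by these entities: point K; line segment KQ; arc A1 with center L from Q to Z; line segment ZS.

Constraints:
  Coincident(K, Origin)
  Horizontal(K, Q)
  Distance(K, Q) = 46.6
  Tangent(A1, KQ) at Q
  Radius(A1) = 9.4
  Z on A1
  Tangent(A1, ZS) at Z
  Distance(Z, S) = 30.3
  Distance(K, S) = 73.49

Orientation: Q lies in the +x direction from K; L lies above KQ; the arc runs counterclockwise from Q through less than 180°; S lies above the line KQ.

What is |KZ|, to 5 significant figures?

56.025

Checks: |LZ| = 9.400 ✓; ∠(LZ, ZS) = 90.00° ✓; |ZS| = 30.30 ✓; |KS| = 73.49 ✓.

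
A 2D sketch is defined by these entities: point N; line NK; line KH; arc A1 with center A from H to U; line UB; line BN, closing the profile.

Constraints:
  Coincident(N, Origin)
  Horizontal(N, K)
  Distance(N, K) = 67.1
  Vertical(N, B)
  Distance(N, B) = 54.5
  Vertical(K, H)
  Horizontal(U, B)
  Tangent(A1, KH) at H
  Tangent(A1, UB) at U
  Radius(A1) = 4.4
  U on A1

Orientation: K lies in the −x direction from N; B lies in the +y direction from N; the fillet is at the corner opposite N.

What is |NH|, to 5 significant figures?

83.740

N is at the origin; NK is horizontal with |NK| = 67.1 and K on the −x side, so K = (-67.100, 0.0000). NB is vertical with |NB| = 54.5 and B on the +y side, so B = (0.0000, 54.500). The virtual corner opposite N is at (-67.100, 54.500). Tangency of A1 to KH means the radius AH is perpendicular to KH and since A1 is tangent to UB there, AU ⟂ UB, with radius 4.4, so the center A sits 4.4 in from both sides at A = (-62.700, 50.100). That places the tangent points at H = (-67.100, 50.100) on KH and U = (-62.700, 54.500) on UB. Then |NH| = |H − N| = 83.740.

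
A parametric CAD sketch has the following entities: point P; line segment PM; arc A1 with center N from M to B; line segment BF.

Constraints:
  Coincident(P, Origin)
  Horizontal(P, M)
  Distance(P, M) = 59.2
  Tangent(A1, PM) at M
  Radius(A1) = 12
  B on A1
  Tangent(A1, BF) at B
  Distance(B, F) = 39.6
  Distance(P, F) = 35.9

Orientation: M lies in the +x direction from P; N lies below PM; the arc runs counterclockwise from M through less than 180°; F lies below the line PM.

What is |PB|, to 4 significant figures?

51.43

P is at the origin; P and M share the same y with |PM| = 59.2 and M on the +x side, so M = (59.20, 0.000). Tangency of A1 to PM means the radius NM is perpendicular to PM, so N = M + (0, -12) = (59.20, -12.00). Since NB ⟂ BF (tangency), |NF| = √(12.0² + 39.6²) = 41.38 regardless of where B sits on A1. So F lies on both circle(P, 35.9) and circle(N, 41.38); the below-PM intersection is F = (21.40, -28.83). B is the foot of the tangent from F: B = (51.35, -2.923).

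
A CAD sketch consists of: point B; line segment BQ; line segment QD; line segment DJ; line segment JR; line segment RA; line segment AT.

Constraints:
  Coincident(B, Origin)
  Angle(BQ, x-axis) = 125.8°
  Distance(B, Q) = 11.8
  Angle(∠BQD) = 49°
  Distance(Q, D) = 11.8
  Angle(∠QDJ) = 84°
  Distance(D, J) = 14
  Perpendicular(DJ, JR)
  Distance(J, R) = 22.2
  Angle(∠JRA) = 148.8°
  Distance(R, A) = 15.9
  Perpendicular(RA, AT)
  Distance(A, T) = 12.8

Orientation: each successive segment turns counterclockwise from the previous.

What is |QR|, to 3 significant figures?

16.5

∠QDJ = 84.0° gives DJ at -7.20° from the x-axis; with |DJ| = 14.0, J = (4.29, -3.67). DJ ⟂ JR, so JR runs at 82.8°; with |JR| = 22.2, R = (7.07, 18.4). Then |QR| = |R − Q| = 16.5.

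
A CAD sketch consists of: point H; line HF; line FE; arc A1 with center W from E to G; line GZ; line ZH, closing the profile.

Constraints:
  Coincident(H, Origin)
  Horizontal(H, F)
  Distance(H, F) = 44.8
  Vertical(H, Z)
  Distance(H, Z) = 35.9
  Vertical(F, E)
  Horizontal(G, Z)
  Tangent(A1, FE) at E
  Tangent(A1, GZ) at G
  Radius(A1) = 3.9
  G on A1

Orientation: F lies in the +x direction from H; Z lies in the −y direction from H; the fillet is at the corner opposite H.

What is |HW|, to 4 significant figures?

51.93

H is at the origin; HF is horizontal with |HF| = 44.8 and F on the +x side, so F = (44.80, 0.000). H and Z share the same x with |HZ| = 35.9 and Z on the −y side, so Z = (0.000, -35.90). The virtual corner opposite H is at (44.80, -35.90). A1 meets FE tangentially, so WE is at right angles to FE and A1 meets GZ tangentially, so WG is at right angles to GZ, with radius 3.9, so the center W sits 3.9 in from both sides at W = (40.90, -32.00). Then |HW| = |W − H| = 51.93.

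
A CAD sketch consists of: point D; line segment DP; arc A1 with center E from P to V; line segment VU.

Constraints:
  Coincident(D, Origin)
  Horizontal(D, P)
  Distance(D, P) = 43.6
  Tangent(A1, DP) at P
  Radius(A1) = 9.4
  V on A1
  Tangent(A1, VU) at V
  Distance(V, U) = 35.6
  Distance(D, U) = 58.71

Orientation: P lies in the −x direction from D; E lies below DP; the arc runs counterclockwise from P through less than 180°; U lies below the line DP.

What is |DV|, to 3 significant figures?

53.8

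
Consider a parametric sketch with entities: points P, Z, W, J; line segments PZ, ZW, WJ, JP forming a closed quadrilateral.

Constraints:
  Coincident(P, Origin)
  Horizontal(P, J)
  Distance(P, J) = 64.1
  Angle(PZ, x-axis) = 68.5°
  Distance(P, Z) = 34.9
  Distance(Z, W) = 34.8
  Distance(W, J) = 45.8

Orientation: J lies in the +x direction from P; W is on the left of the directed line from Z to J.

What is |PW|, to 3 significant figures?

62.6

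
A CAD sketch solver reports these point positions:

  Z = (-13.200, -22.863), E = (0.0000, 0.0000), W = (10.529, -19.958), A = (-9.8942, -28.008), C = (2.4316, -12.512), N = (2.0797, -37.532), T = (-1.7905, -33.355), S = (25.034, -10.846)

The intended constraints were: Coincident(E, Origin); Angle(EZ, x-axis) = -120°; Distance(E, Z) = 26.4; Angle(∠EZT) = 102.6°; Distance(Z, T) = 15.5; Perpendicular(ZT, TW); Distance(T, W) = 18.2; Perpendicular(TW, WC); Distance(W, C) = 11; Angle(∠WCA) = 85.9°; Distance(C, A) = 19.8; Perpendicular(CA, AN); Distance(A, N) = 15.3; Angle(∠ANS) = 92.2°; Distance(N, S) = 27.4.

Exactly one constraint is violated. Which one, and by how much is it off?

Distance(N, S) = 27.4 — off by 7.80.

E = (0.00, 0.00) ✓; EZ at -120.0° ✓; |EZ| = 26.40 ✓; ∠EZT = 102.6° ✓; |ZT| = 15.50 ✓; ∠(ZT, TW) = 90.00° ✓; |TW| = 18.20 ✓; ∠(TW, WC) = 90.00° ✓; |WC| = 11.00 ✓; ∠WCA = 85.90° ✓; |CA| = 19.80 ✓; ∠(CA, AN) = 90.00° ✓; |AN| = 15.30 ✓; ∠ANS = 92.20° ✓; |NS| = 35.20 ✗.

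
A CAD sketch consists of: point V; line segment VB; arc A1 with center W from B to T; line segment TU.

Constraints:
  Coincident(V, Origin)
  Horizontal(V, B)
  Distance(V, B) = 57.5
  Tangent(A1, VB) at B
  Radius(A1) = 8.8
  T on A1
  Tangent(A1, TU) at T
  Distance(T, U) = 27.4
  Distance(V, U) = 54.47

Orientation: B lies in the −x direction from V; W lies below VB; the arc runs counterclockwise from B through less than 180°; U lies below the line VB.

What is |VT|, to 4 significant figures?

65.19

Checks: ∠(WB, BV) = 90.00° ✓; |WT| = 8.800 ✓; ∠(WT, TU) = 90.00° ✓; |TU| = 27.40 ✓; |VU| = 54.47 ✓.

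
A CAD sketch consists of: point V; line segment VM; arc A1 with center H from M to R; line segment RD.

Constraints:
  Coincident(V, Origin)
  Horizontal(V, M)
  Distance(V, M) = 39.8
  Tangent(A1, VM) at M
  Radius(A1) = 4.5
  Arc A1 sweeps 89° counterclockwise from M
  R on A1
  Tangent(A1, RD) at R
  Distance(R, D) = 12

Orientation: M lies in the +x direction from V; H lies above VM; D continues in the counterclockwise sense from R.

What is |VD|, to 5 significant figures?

47.441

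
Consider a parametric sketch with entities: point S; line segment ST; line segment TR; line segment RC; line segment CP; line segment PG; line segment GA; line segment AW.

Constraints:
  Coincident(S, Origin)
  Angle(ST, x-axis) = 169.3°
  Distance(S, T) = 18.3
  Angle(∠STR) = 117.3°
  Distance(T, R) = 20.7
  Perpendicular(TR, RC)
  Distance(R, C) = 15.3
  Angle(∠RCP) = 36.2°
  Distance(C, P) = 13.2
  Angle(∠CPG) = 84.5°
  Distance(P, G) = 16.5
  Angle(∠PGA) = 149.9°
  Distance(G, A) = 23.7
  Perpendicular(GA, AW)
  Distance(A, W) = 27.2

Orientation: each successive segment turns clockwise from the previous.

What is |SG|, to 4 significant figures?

40.75

S is at the origin; ST runs at 169.3° with length 18.3, so T = (-17.98, 3.398). ∠STR = 117.3° gives TR at 106.6° from the x-axis; with |TR| = 20.7, R = (-23.90, 23.23). TR ⟂ RC, so RC runs at 16.60°; with |RC| = 15.3, C = (-9.233, 27.61). ∠RCP = 36.2° gives CP at -127.2° from the x-axis; with |CP| = 13.2, P = (-17.21, 17.09). ∠CPG = 84.5° gives PG at 137.3° from the x-axis; with |PG| = 16.5, G = (-29.34, 28.28). Then |SG| = |G − S| = 40.75.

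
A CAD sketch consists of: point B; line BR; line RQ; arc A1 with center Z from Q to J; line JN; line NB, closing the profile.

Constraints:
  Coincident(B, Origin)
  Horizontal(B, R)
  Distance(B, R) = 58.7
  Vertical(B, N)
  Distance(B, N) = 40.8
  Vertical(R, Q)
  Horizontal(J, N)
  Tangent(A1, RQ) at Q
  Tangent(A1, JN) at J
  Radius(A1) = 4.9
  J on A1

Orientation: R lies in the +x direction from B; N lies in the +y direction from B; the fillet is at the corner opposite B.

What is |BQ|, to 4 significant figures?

68.81

B is at the origin; B and R share the same y with |BR| = 58.7 and R on the +x side, so R = (58.70, 0.000). BN is vertical with |BN| = 40.8 and N on the +y side, so N = (0.000, 40.80). The virtual corner opposite B is at (58.70, 40.80). The tangent condition forces ZQ to be normal to RQ and tangency of A1 to JN means the radius ZJ is perpendicular to JN, with radius 4.9, so the center Z sits 4.9 in from both sides at Z = (53.80, 35.90). That places the tangent points at Q = (58.70, 35.90) on RQ and J = (53.80, 40.80) on JN. Then |BQ| = |Q − B| = 68.81.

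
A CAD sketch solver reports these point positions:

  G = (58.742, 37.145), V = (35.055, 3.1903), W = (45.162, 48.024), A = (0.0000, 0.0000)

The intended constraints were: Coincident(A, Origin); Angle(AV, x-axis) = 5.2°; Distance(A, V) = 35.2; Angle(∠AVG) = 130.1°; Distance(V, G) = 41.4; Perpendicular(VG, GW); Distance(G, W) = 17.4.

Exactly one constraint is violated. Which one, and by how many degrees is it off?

Perpendicular(VG, GW) — off by 3.80°.

A = (0.00, 0.00) ✓; AV at 5.200° ✓; |AV| = 35.20 ✓; ∠AVG = 130.1° ✓; |VG| = 41.40 ✓; ∠(VG, GW) = 86.20° ✗; |GW| = 17.40 ✓.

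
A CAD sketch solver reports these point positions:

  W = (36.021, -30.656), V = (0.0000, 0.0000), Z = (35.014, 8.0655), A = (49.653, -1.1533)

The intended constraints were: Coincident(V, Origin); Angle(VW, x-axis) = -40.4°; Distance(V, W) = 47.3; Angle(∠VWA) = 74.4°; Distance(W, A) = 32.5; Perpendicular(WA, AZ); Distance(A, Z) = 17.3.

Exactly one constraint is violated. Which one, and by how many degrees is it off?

Perpendicular(WA, AZ) — off by 7.40°.

V = (0.00, 0.00) ✓; VW at -40.40° ✓; |VW| = 47.30 ✓; ∠VWA = 74.40° ✓; |WA| = 32.50 ✓; ∠(WA, AZ) = 82.60° ✗; |AZ| = 17.30 ✓.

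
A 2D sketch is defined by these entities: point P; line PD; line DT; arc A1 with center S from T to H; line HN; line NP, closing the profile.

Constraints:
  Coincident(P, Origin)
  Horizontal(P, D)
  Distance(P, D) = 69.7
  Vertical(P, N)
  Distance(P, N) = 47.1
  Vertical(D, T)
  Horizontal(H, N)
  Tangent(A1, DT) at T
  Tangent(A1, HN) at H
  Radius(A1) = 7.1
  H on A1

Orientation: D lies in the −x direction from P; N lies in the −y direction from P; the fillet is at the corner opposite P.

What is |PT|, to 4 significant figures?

80.36

P is at the origin; PD is horizontal with |PD| = 69.7 and D on the −x side, so D = (-69.70, 0.000). P and N share the same x with |PN| = 47.1 and N on the −y side, so N = (0.000, -47.10). The virtual corner opposite P is at (-69.70, -47.10). Tangency of A1 to DT means the radius ST is perpendicular to DT and tangency of A1 to HN means the radius SH is perpendicular to HN, with radius 7.1, so the center S sits 7.1 in from both sides at S = (-62.60, -40.00). That places the tangent points at T = (-69.70, -40.00) on DT and H = (-62.60, -47.10) on HN. Then |PT| = |T − P| = 80.36.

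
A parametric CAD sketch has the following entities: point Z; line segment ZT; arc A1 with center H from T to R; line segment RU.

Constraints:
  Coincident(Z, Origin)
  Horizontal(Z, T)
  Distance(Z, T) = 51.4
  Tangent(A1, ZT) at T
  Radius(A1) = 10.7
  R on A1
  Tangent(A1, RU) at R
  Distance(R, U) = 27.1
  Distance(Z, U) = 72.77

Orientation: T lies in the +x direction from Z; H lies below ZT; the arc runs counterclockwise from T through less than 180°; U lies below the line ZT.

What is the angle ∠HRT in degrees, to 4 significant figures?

23.34°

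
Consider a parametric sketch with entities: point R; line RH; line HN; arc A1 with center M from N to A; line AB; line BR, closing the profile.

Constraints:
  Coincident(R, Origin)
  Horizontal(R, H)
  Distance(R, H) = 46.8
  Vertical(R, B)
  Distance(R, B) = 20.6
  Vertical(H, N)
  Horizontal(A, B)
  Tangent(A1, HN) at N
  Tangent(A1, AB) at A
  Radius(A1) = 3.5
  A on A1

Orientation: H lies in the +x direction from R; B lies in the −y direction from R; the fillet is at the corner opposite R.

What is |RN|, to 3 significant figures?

49.8

R is at the origin; RH is horizontal with |RH| = 46.8 and H on the +x side, so H = (46.8, 0.00). R and B share the same x with |RB| = 20.6 and B on the −y side, so B = (0.00, -20.6). The virtual corner opposite R is at (46.8, -20.6). A1 meets HN tangentially, so MN is at right angles to HN and the tangent condition forces MA to be normal to AB, with radius 3.5, so the center M sits 3.5 in from both sides at M = (43.3, -17.1). That places the tangent points at N = (46.8, -17.1) on HN and A = (43.3, -20.6) on AB. Then |RN| = |N − R| = 49.8.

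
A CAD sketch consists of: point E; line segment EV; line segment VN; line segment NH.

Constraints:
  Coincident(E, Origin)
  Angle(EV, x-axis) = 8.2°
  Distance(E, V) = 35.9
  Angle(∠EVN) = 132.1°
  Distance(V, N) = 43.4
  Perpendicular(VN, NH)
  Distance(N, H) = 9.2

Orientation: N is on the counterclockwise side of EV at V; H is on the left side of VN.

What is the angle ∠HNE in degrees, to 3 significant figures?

68.5°

∠EVN = 132.1°, so VN runs at 8.2° + (180° − 132.1°) = 56.1° from the x-axis; with |VN| = 43.4, N = V + 43.4·(cos 56.1°, sin 56.1°) = (59.7, 41.1). The perpendicularity gives NH at right angles to VN; with |NH| = 9.2 on the left of VN, H = N + 9.2·(-0.830, 0.558) = (52.1, 46.3). Then cos ∠HNE = NH·NE / (|NH||NE|), giving 68.5°.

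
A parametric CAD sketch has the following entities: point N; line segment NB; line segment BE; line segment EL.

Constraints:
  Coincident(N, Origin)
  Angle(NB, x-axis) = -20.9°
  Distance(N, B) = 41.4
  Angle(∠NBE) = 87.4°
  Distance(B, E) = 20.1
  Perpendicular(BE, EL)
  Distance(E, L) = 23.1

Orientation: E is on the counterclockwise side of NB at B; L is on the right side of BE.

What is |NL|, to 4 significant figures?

66.98

N is at the origin; NB runs at -20.9° with length 41.4, so B = 41.4·(cos -20.9°, sin -20.9°) = (38.68, -14.77). ∠NBE = 87.4°, so BE runs at -20.9° + (180° − 87.4°) = 71.70° from the x-axis; with |BE| = 20.1, E = B + 20.1·(cos 71.70°, sin 71.70°) = (44.99, 4.314). BE is perpendicular to EL; with |EL| = 23.1 on the right of BE, L = E + 23.1·(0.9494, -0.3140) = (66.92, -2.939). Then |NL| = |L − N| = 66.98.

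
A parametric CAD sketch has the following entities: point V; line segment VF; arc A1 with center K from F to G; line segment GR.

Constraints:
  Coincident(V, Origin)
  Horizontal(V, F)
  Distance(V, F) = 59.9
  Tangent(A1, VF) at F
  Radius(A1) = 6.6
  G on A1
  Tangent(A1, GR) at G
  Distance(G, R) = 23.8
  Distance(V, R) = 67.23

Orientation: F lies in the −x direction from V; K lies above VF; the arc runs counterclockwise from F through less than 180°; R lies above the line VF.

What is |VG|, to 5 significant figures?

54.146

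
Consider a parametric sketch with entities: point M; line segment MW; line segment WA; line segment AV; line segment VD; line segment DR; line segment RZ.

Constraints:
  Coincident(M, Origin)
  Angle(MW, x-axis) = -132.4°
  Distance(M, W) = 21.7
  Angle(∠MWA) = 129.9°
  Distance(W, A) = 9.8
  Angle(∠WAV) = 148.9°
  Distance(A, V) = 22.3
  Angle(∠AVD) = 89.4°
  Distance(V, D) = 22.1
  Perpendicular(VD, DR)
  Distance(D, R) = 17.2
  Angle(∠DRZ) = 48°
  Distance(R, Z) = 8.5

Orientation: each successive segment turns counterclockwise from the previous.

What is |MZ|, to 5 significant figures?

24.828

M is at the origin; MW runs at -132.4° with length 21.7, so W = (-14.632, -16.024). ∠MWA = 129.9° gives WA at -82.300° from the x-axis; with |WA| = 9.8, A = (-13.319, -25.736). ∠WAV = 148.9° gives AV at -51.200° from the x-axis; with |AV| = 22.3, V = (0.65397, -43.115). ∠AVD = 89.4° gives VD at 39.400° from the x-axis; with |VD| = 22.1, D = (17.731, -29.088). The perpendicularity gives DR at right angles to VD, so DR runs at 129.40°; with |DR| = 17.2, R = (6.8140, -15.797). ∠DRZ = 48.0° gives RZ at -98.600° from the x-axis; with |RZ| = 8.5, Z = (5.5430, -24.201). Then |MZ| = |Z − M| = 24.828.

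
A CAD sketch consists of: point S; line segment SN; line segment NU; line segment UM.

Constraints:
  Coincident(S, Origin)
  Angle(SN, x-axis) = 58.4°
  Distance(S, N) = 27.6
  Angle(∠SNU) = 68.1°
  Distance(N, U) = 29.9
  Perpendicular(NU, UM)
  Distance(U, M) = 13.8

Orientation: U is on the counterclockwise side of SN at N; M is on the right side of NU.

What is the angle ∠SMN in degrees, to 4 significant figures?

38.77°

∠SNU = 68.1°, so NU runs at 58.4° + (180° − 68.1°) = 170.3° from the x-axis; with |NU| = 29.9, U = N + 29.9·(cos 170.3°, sin 170.3°) = (-15.01, 28.55). NU ⟂ UM; with |UM| = 13.8 on the right of NU, M = U + 13.8·(0.1685, 0.9857) = (-12.69, 42.15). Then cos ∠SMN = MS·MN / (|MS||MN|), giving 38.77°.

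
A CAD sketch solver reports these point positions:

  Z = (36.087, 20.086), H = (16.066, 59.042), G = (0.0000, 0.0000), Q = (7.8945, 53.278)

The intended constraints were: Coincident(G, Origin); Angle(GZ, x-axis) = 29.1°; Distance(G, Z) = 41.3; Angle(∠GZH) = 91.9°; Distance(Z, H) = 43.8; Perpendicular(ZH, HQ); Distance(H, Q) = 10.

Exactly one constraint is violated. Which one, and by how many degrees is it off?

Perpendicular(ZH, HQ) — off by 8.00°.

G = (0.00, 0.00) ✓; GZ at 29.10° ✓; |GZ| = 41.30 ✓; ∠GZH = 91.90° ✓; |ZH| = 43.80 ✓; ∠(ZH, HQ) = 98.00° ✗; |HQ| = 10.00 ✓.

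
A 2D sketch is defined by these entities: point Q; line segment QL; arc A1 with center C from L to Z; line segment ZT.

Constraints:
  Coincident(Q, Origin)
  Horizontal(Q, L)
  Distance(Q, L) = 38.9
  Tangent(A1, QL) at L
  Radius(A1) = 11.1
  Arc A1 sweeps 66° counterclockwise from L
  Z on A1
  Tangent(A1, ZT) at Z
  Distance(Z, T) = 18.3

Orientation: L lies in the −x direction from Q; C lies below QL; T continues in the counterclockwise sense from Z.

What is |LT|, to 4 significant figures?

29.19

Q is at the origin; Q and L share the same y with |QL| = 38.9 and L on the −x side, so L = (-38.90, 0.000). The tangent condition forces CL to be normal to QL, so C = L + (0, -11.1) = (-38.90, -11.10). On A1, L sits at bearing 90° from C; a 66° counterclockwise sweep puts Z at bearing 156°, so Z = C + 11.1·(cos 156°, sin 156°) = (-49.04, -6.585). A1 meets ZT tangentially, so CZ is at right angles to ZT, so ZT runs along (−sin 156°, cos 156°); with |ZT| = 18.3, T = (-56.48, -23.30). Then |LT| = |T − L| = 29.19.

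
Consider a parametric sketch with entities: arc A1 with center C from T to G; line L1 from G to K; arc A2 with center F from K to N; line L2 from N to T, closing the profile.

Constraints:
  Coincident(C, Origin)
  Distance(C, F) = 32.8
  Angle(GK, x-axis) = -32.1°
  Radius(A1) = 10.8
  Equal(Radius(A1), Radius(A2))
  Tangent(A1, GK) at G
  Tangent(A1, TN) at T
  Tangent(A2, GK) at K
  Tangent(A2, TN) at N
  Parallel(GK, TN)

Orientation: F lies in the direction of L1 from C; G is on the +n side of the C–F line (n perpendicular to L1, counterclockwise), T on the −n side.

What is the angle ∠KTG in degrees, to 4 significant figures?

56.63°

The slot axis is L1's direction at -32.1°, so u = (cos -32.1°, sin -32.1°) = (0.8471, -0.5314) and n = (−sin -32.1°, cos -32.1°) = (0.5314, 0.8471). C is at the origin and F lies 32.8 along u from C, so F = 32.8·u = (27.79, -17.43). Tangency of A1 to both parallel lines with radius 10.8 puts G and T at C ± 10.8·n: G = (5.739, 9.149), T = (-5.739, -9.149). Equal radii place K and N the same way about F: K = F + 10.8·n = (33.52, -8.281), N = F − 10.8·n = (22.05, -26.58). Then cos ∠KTG = TK·TG / (|TK||TG|), giving 56.63°.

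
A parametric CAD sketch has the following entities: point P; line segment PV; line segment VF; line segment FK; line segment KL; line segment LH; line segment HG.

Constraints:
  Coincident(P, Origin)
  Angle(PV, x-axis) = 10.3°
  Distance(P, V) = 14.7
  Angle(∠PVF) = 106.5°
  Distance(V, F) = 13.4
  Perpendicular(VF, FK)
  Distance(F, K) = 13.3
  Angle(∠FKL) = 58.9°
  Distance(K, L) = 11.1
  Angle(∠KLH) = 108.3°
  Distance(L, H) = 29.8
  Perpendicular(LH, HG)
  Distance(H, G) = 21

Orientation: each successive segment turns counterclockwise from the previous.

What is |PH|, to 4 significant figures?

38.49

P is at the origin; PV runs at 10.3° with length 14.7, so V = (14.46, 2.628). ∠PVF = 106.5° gives VF at 83.80° from the x-axis; with |VF| = 13.4, F = (15.91, 15.95). VF is perpendicular to FK, so FK runs at 173.8°; with |FK| = 13.3, K = (2.688, 17.39). ∠FKL = 58.9° gives KL at -65.10° from the x-axis; with |KL| = 11.1, L = (7.362, 7.318). ∠KLH = 108.3° gives LH at 6.600° from the x-axis; with |LH| = 29.8, H = (36.96, 10.74). Then |PH| = |H − P| = 38.49.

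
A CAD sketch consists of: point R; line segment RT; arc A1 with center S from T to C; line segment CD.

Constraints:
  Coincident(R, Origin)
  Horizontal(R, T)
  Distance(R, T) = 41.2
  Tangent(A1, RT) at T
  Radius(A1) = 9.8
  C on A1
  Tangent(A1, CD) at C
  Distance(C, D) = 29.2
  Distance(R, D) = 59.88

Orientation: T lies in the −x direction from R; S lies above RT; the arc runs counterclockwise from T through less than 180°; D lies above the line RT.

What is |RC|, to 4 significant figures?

35.08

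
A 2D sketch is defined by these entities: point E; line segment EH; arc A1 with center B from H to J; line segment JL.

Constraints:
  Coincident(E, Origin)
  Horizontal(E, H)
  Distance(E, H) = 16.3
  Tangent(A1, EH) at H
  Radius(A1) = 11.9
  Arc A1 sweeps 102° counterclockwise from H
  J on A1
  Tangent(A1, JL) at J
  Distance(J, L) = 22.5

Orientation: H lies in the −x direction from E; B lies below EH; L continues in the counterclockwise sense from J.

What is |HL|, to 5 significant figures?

37.043

E is at the origin; E and H share the same y with |EH| = 16.3 and H on the −x side, so H = (-16.300, 0.0000). Tangency of A1 to EH means the radius BH is perpendicular to EH, so B = H + (0, -11.9) = (-16.300, -11.900). On A1, H sits at bearing 90° from B; a 102° counterclockwise sweep puts J at bearing 192°, so J = B + 11.9·(cos 192°, sin 192°) = (-27.940, -14.374). The tangent condition forces BJ to be normal to JL, so JL runs along (−sin 192°, cos 192°); with |JL| = 22.5, L = (-23.262, -36.382). Then |HL| = |L − H| = 37.043.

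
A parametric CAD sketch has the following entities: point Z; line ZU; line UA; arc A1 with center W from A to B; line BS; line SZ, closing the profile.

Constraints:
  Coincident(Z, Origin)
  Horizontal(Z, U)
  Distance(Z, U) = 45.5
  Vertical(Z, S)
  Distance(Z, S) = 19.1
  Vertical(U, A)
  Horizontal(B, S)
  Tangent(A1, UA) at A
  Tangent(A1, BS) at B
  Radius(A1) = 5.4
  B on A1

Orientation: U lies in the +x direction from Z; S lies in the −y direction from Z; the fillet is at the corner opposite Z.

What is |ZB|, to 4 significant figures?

44.42

Z is at the origin; Z and U share the same y with |ZU| = 45.5 and U on the +x side, so U = (45.50, 0.000). Z and S share the same x with |ZS| = 19.1 and S on the −y side, so S = (0.000, -19.10). The virtual corner opposite Z is at (45.50, -19.10). The tangent condition forces WA to be normal to UA and tangency of A1 to BS means the radius WB is perpendicular to BS, with radius 5.4, so the center W sits 5.4 in from both sides at W = (40.10, -13.70). That places the tangent points at A = (45.50, -13.70) on UA and B = (40.10, -19.10) on BS. Then |ZB| = |B − Z| = 44.42.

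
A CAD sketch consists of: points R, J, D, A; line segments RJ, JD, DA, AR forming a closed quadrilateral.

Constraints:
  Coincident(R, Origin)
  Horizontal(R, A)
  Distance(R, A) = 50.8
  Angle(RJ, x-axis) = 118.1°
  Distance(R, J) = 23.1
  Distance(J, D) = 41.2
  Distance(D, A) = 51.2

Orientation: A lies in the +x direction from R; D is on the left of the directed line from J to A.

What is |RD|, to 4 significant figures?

49.17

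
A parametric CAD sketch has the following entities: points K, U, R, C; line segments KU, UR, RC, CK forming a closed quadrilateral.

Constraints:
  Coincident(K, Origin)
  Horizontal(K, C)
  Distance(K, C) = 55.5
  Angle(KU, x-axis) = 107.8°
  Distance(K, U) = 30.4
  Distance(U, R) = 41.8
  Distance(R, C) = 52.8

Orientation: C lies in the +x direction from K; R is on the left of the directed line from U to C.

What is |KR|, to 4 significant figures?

54.11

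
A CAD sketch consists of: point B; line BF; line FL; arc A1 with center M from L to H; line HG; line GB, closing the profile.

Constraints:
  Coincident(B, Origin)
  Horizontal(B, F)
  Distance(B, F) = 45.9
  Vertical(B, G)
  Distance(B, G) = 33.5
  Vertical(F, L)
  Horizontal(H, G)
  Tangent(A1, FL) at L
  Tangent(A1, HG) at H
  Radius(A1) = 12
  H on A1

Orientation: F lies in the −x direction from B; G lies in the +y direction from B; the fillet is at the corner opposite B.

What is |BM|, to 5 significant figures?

40.143

B is at the origin; BF is horizontal with |BF| = 45.9 and F on the −x side, so F = (-45.900, 0.0000). B and G share the same x with |BG| = 33.5 and G on the +y side, so G = (0.0000, 33.500). The virtual corner opposite B is at (-45.900, 33.500). Tangency of A1 to FL means the radius ML is perpendicular to FL and since A1 is tangent to HG there, MH ⟂ HG, with radius 12.0, so the center M sits 12.0 in from both sides at M = (-33.900, 21.500). Then |BM| = |M − B| = 40.143.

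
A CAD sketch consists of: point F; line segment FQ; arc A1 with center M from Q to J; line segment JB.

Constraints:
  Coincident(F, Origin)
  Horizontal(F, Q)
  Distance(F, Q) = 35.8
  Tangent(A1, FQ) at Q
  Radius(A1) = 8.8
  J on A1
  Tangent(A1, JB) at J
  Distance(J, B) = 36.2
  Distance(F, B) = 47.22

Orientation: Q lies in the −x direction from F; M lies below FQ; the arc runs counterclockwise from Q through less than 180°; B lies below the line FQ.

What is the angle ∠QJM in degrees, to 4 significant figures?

25.84°

F is at the origin; FQ is horizontal with |FQ| = 35.8 and Q on the −x side, so Q = (-35.80, 0.000). Tangency of A1 to FQ means the radius MQ is perpendicular to FQ, so M = Q + (0, -8.8) = (-35.80, -8.800). Since MJ ⟂ JB (tangency), |MB| = √(8.8² + 36.2²) = 37.25 regardless of where J sits on A1. So B lies on both circle(F, 47.22) and circle(M, 37.25); the below-FQ intersection is B = (-20.25, -42.66). J is the foot of the tangent from B: J = (-42.70, -14.26).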